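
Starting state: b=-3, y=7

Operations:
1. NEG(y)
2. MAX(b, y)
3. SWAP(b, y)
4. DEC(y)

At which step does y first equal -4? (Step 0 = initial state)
Step 4

Tracing y:
Initial: y = 7
After step 1: y = -7
After step 2: y = -7
After step 3: y = -3
After step 4: y = -4 ← first occurrence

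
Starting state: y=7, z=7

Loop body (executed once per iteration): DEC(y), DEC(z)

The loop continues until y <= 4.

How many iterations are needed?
3

Tracing iterations:
Initial: y=7, z=7
After iteration 1: y=6, z=6
After iteration 2: y=5, z=5
After iteration 3: y=4, z=4
y <= 4 now holds, so the loop exits after 3 iterations.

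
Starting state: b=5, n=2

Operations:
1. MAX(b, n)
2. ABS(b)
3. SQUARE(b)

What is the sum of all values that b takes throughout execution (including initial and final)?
40

Values of b at each step:
Initial: b = 5
After step 1: b = 5
After step 2: b = 5
After step 3: b = 25
Sum = 5 + 5 + 5 + 25 = 40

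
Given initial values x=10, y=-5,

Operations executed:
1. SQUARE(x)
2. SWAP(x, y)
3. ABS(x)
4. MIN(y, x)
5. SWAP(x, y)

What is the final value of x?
x = 5

Tracing execution:
Step 1: SQUARE(x) → x = 100
Step 2: SWAP(x, y) → x = -5
Step 3: ABS(x) → x = 5
Step 4: MIN(y, x) → x = 5
Step 5: SWAP(x, y) → x = 5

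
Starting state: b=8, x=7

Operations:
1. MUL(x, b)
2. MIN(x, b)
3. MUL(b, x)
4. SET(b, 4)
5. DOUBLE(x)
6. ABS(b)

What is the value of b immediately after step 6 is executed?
b = 4

Tracing b through execution:
Initial: b = 8
After step 1 (MUL(x, b)): b = 8
After step 2 (MIN(x, b)): b = 8
After step 3 (MUL(b, x)): b = 64
After step 4 (SET(b, 4)): b = 4
After step 5 (DOUBLE(x)): b = 4
After step 6 (ABS(b)): b = 4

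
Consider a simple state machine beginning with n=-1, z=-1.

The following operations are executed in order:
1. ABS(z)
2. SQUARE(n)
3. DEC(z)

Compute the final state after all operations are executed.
{n: 1, z: 0}

Step-by-step execution:
Initial: n=-1, z=-1
After step 1 (ABS(z)): n=-1, z=1
After step 2 (SQUARE(n)): n=1, z=1
After step 3 (DEC(z)): n=1, z=0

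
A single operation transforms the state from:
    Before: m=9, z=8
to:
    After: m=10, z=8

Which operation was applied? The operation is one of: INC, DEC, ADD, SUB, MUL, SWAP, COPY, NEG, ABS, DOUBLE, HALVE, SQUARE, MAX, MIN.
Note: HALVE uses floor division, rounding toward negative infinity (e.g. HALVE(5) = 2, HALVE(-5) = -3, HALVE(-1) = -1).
INC(m)

Analyzing the change:
Before: m=9, z=8
After: m=10, z=8
Variable m changed from 9 to 10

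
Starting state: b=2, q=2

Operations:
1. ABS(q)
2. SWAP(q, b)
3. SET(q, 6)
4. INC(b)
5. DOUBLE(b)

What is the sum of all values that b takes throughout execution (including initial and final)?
17

Values of b at each step:
Initial: b = 2
After step 1: b = 2
After step 2: b = 2
After step 3: b = 2
After step 4: b = 3
After step 5: b = 6
Sum = 2 + 2 + 2 + 2 + 3 + 6 = 17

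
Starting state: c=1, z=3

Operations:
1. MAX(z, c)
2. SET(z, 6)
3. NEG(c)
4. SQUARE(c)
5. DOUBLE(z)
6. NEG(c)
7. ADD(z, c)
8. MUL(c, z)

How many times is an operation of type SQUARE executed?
1

Counting SQUARE operations:
Step 4: SQUARE(c) ← SQUARE
Total: 1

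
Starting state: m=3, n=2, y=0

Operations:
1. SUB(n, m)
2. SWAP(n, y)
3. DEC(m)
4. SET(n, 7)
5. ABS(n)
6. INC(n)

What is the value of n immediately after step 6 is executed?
n = 8

Tracing n through execution:
Initial: n = 2
After step 1 (SUB(n, m)): n = -1
After step 2 (SWAP(n, y)): n = 0
After step 3 (DEC(m)): n = 0
After step 4 (SET(n, 7)): n = 7
After step 5 (ABS(n)): n = 7
After step 6 (INC(n)): n = 8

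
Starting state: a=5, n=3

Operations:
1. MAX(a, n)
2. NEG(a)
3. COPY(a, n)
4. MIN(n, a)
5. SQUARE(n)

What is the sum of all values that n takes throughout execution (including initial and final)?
24

Values of n at each step:
Initial: n = 3
After step 1: n = 3
After step 2: n = 3
After step 3: n = 3
After step 4: n = 3
After step 5: n = 9
Sum = 3 + 3 + 3 + 3 + 3 + 9 = 24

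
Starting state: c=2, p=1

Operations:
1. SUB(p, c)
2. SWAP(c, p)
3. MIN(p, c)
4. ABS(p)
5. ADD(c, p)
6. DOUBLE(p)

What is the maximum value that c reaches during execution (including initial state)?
2

Values of c at each step:
Initial: c = 2 ← maximum
After step 1: c = 2
After step 2: c = -1
After step 3: c = -1
After step 4: c = -1
After step 5: c = 0
After step 6: c = 0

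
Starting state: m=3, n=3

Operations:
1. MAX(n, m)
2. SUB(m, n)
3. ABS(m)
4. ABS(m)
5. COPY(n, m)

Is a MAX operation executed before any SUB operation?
Yes

First MAX: step 1
First SUB: step 2
Since 1 < 2, MAX comes first.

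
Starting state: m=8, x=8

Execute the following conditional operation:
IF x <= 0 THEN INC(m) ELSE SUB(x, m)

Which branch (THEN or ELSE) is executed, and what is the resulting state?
Branch: ELSE, Final state: m=8, x=0

Evaluating condition: x <= 0
x = 8
Condition is False, so ELSE branch executes
After SUB(x, m): m=8, x=0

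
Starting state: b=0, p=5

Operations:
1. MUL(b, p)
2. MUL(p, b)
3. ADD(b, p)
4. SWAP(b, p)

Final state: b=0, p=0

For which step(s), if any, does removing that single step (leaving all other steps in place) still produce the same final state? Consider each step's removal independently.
Step(s) 1, 3, 4

Testing removal of each single step:
Without step 1: final = b=0, p=0 (same)
Without step 2: final = b=5, p=5 (different)
Without step 3: final = b=0, p=0 (same)
Without step 4: final = b=0, p=0 (same)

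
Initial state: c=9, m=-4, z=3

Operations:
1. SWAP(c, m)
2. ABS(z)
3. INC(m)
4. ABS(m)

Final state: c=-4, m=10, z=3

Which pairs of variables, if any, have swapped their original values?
None

Comparing initial and final values:
m: -4 → 10
z: 3 → 3
c: 9 → -4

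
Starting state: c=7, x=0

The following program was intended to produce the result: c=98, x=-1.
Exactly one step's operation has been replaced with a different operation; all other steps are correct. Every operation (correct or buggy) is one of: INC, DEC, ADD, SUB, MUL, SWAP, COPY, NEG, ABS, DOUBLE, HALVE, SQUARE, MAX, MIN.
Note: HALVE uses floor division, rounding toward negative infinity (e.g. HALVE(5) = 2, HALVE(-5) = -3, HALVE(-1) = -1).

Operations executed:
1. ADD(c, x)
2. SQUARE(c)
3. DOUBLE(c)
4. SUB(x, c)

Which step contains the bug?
Step 4

Trace with buggy code:
Initial: c=7, x=0
After step 1: c=7, x=0
After step 2: c=49, x=0
After step 3: c=98, x=0
After step 4: c=98, x=-98
Actual final c=98, x=-98 ≠ expected c=98, x=-1.
Step 4 is the only position where a single-operation replacement can produce the expected result.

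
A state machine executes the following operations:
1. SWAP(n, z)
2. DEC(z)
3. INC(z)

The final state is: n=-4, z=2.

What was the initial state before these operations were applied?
n=2, z=-4

Working backwards:
Final state: n=-4, z=2
Before step 3 (INC(z)): n=-4, z=1
Before step 2 (DEC(z)): n=-4, z=2
Before step 1 (SWAP(n, z)): n=2, z=-4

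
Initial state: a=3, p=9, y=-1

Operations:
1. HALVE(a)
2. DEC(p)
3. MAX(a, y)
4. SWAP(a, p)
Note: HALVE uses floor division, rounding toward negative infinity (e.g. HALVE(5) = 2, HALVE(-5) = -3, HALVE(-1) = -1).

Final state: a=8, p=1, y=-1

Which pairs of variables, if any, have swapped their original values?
None

Comparing initial and final values:
p: 9 → 1
y: -1 → -1
a: 3 → 8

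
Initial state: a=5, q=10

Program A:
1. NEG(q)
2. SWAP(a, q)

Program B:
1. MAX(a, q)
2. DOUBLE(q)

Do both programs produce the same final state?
No

Program A final state: a=-10, q=5
Program B final state: a=10, q=20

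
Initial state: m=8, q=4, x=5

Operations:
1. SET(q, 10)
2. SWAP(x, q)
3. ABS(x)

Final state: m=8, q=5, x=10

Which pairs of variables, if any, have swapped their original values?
None

Comparing initial and final values:
q: 4 → 5
x: 5 → 10
m: 8 → 8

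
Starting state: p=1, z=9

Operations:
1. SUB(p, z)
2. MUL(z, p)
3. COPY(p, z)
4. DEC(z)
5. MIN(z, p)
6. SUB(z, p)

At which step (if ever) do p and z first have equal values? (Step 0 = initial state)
Step 3

p and z first become equal after step 3.

Comparing values at each step:
Initial: p=1, z=9
After step 1: p=-8, z=9
After step 2: p=-8, z=-72
After step 3: p=-72, z=-72 ← equal!
After step 4: p=-72, z=-73
After step 5: p=-72, z=-73
After step 6: p=-72, z=-1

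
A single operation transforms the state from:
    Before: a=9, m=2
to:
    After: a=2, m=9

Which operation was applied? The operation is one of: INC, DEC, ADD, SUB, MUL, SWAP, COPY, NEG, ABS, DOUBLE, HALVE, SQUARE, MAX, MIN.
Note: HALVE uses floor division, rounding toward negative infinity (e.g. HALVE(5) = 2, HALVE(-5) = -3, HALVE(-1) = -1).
SWAP(m, a)

Analyzing the change:
Before: a=9, m=2
After: a=2, m=9
Variable m changed from 2 to 9
Variable a changed from 9 to 2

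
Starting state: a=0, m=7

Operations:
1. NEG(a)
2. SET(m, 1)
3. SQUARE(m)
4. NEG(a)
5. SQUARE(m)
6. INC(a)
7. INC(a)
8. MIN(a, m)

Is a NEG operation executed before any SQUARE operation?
Yes

First NEG: step 1
First SQUARE: step 3
Since 1 < 3, NEG comes first.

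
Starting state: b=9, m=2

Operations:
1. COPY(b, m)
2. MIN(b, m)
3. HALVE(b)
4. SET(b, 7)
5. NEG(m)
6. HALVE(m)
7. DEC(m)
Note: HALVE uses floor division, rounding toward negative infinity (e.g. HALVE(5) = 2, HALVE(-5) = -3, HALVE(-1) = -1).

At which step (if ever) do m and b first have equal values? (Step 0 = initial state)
Step 1

m and b first become equal after step 1.

Comparing values at each step:
Initial: m=2, b=9
After step 1: m=2, b=2 ← equal!
After step 2: m=2, b=2 ← equal!
After step 3: m=2, b=1
After step 4: m=2, b=7
After step 5: m=-2, b=7
After step 6: m=-1, b=7
After step 7: m=-2, b=7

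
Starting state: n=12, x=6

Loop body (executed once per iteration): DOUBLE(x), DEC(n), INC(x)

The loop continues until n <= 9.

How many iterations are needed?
3

Tracing iterations:
Initial: n=12, x=6
After iteration 1: n=11, x=13
After iteration 2: n=10, x=27
After iteration 3: n=9, x=55
n <= 9 now holds, so the loop exits after 3 iterations.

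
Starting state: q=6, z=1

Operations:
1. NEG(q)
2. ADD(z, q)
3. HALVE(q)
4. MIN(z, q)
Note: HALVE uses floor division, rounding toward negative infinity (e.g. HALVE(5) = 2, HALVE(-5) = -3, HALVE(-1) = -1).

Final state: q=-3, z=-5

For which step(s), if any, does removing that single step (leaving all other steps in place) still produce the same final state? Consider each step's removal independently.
Step(s) 4

Testing removal of each single step:
Without step 1: final = q=3, z=3 (different)
Without step 2: final = q=-3, z=-3 (different)
Without step 3: final = q=-6, z=-6 (different)
Without step 4: final = q=-3, z=-5 (same)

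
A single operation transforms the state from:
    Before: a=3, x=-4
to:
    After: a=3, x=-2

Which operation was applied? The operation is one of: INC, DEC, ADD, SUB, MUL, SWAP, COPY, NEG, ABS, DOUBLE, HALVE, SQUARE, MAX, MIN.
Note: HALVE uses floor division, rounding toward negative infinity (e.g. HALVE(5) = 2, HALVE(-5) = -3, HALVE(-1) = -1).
HALVE(x)

Analyzing the change:
Before: a=3, x=-4
After: a=3, x=-2
Variable x changed from -4 to -2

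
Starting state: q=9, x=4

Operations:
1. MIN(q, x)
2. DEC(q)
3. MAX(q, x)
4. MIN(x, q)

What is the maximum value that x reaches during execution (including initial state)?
4

Values of x at each step:
Initial: x = 4 ← maximum
After step 1: x = 4
After step 2: x = 4
After step 3: x = 4
After step 4: x = 4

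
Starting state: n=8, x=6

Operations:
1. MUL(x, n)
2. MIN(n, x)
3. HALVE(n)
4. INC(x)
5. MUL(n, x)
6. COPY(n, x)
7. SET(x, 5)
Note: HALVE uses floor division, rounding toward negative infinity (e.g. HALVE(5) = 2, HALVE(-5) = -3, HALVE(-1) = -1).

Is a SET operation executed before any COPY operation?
No

First SET: step 7
First COPY: step 6
Since 7 > 6, COPY comes first.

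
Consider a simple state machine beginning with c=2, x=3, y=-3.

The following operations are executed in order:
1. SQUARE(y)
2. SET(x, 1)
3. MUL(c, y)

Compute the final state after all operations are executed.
{c: 18, x: 1, y: 9}

Step-by-step execution:
Initial: c=2, x=3, y=-3
After step 1 (SQUARE(y)): c=2, x=3, y=9
After step 2 (SET(x, 1)): c=2, x=1, y=9
After step 3 (MUL(c, y)): c=18, x=1, y=9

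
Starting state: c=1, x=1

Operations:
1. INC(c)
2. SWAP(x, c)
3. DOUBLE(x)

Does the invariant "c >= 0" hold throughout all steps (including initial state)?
Yes

The invariant holds at every step.

State at each step:
Initial: c=1, x=1
After step 1: c=2, x=1
After step 2: c=1, x=2
After step 3: c=1, x=4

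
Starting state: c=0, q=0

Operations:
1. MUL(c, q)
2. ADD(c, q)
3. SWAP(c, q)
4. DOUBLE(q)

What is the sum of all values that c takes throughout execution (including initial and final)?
0

Values of c at each step:
Initial: c = 0
After step 1: c = 0
After step 2: c = 0
After step 3: c = 0
After step 4: c = 0
Sum = 0 + 0 + 0 + 0 + 0 = 0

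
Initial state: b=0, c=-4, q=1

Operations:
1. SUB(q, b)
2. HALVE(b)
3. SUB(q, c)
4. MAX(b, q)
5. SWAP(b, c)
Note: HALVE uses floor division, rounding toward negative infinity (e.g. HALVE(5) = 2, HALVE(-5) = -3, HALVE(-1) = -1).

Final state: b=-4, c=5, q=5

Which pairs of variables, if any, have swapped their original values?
None

Comparing initial and final values:
b: 0 → -4
q: 1 → 5
c: -4 → 5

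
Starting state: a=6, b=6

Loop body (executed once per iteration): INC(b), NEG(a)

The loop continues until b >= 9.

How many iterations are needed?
3

Tracing iterations:
Initial: a=6, b=6
After iteration 1: a=-6, b=7
After iteration 2: a=6, b=8
After iteration 3: a=-6, b=9
b >= 9 now holds, so the loop exits after 3 iterations.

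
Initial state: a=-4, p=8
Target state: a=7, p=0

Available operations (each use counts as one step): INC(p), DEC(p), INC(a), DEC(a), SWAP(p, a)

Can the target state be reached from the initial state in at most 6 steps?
Yes

Path (6 steps): DEC(p) → INC(a) → INC(a) → INC(a) → INC(a) → SWAP(p, a)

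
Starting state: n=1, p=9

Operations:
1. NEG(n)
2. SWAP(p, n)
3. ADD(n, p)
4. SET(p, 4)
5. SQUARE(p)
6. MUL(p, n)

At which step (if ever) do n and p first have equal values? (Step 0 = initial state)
Never

n and p never become equal during execution.

Comparing values at each step:
Initial: n=1, p=9
After step 1: n=-1, p=9
After step 2: n=9, p=-1
After step 3: n=8, p=-1
After step 4: n=8, p=4
After step 5: n=8, p=16
After step 6: n=8, p=128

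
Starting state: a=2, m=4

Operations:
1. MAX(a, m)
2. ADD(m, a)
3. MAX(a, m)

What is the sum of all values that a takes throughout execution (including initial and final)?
18

Values of a at each step:
Initial: a = 2
After step 1: a = 4
After step 2: a = 4
After step 3: a = 8
Sum = 2 + 4 + 4 + 8 = 18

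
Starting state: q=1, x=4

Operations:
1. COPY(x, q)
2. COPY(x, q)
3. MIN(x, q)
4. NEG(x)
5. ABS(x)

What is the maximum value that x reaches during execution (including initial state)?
4

Values of x at each step:
Initial: x = 4 ← maximum
After step 1: x = 1
After step 2: x = 1
After step 3: x = 1
After step 4: x = -1
After step 5: x = 1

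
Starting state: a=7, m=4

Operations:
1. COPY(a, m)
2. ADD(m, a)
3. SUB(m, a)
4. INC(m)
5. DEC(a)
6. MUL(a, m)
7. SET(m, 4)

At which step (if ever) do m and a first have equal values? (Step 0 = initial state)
Step 1

m and a first become equal after step 1.

Comparing values at each step:
Initial: m=4, a=7
After step 1: m=4, a=4 ← equal!
After step 2: m=8, a=4
After step 3: m=4, a=4 ← equal!
After step 4: m=5, a=4
After step 5: m=5, a=3
After step 6: m=5, a=15
After step 7: m=4, a=15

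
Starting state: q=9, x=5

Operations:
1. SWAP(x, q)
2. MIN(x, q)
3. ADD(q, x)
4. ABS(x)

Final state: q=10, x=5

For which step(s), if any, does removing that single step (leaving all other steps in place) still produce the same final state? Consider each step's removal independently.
Step(s) 4

Testing removal of each single step:
Without step 1: final = q=14, x=5 (different)
Without step 2: final = q=14, x=9 (different)
Without step 3: final = q=5, x=5 (different)
Without step 4: final = q=10, x=5 (same)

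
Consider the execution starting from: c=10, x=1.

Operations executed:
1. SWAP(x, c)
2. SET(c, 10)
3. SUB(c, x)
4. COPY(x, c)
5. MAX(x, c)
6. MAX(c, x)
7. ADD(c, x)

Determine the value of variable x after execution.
x = 0

Tracing execution:
Step 1: SWAP(x, c) → x = 10
Step 2: SET(c, 10) → x = 10
Step 3: SUB(c, x) → x = 10
Step 4: COPY(x, c) → x = 0
Step 5: MAX(x, c) → x = 0
Step 6: MAX(c, x) → x = 0
Step 7: ADD(c, x) → x = 0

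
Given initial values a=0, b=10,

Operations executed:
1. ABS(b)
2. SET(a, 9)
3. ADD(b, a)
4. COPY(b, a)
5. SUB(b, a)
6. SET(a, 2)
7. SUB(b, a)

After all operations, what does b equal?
b = -2

Tracing execution:
Step 1: ABS(b) → b = 10
Step 2: SET(a, 9) → b = 10
Step 3: ADD(b, a) → b = 19
Step 4: COPY(b, a) → b = 9
Step 5: SUB(b, a) → b = 0
Step 6: SET(a, 2) → b = 0
Step 7: SUB(b, a) → b = -2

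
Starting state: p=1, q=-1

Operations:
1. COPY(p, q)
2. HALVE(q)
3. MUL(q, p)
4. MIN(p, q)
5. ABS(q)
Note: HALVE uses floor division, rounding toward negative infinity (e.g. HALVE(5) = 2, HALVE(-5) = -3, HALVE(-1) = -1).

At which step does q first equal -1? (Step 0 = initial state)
Step 0

Tracing q:
Initial: q = -1 ← first occurrence
After step 1: q = -1
After step 2: q = -1
After step 3: q = 1
After step 4: q = 1
After step 5: q = 1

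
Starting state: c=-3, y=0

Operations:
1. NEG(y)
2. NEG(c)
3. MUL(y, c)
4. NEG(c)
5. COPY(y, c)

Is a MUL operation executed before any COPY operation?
Yes

First MUL: step 3
First COPY: step 5
Since 3 < 5, MUL comes first.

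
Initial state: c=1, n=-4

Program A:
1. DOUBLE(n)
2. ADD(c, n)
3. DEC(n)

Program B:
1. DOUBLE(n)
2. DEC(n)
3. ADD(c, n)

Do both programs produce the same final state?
No

Program A final state: c=-7, n=-9
Program B final state: c=-8, n=-9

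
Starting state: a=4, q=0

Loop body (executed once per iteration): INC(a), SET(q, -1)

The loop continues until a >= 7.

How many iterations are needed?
3

Tracing iterations:
Initial: a=4, q=0
After iteration 1: a=5, q=-1
After iteration 2: a=6, q=-1
After iteration 3: a=7, q=-1
a >= 7 now holds, so the loop exits after 3 iterations.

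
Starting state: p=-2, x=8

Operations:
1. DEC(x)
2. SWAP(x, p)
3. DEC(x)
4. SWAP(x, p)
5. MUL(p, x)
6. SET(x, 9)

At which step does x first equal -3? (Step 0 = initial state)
Step 3

Tracing x:
Initial: x = 8
After step 1: x = 7
After step 2: x = -2
After step 3: x = -3 ← first occurrence
After step 4: x = 7
After step 5: x = 7
After step 6: x = 9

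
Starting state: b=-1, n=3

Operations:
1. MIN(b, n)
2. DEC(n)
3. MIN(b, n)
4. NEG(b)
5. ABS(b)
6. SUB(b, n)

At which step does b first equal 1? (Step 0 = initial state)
Step 4

Tracing b:
Initial: b = -1
After step 1: b = -1
After step 2: b = -1
After step 3: b = -1
After step 4: b = 1 ← first occurrence
After step 5: b = 1
After step 6: b = -1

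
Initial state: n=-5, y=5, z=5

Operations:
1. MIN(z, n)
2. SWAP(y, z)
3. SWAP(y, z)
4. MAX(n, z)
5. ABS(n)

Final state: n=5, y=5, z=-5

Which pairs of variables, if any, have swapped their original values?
(n, z)

Comparing initial and final values:
n: -5 → 5
y: 5 → 5
z: 5 → -5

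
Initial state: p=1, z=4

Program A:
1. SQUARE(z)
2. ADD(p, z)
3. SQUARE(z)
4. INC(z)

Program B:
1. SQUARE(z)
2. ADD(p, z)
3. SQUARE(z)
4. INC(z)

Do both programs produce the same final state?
Yes

Program A final state: p=17, z=257
Program B final state: p=17, z=257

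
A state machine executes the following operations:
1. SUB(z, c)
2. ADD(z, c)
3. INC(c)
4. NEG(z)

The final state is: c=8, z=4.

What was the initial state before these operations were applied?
c=7, z=-4

Working backwards:
Final state: c=8, z=4
Before step 4 (NEG(z)): c=8, z=-4
Before step 3 (INC(c)): c=7, z=-4
Before step 2 (ADD(z, c)): c=7, z=-11
Before step 1 (SUB(z, c)): c=7, z=-4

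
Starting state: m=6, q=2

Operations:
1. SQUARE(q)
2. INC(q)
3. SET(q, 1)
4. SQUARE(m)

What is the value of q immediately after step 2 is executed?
q = 5

Tracing q through execution:
Initial: q = 2
After step 1 (SQUARE(q)): q = 4
After step 2 (INC(q)): q = 5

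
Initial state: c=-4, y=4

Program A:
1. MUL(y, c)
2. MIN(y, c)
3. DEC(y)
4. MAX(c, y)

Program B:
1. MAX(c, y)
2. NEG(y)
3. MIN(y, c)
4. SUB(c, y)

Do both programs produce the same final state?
No

Program A final state: c=-4, y=-17
Program B final state: c=8, y=-4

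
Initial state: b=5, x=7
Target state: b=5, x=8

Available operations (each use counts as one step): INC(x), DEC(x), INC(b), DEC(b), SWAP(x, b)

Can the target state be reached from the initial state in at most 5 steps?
Yes

Path (1 step): INC(x)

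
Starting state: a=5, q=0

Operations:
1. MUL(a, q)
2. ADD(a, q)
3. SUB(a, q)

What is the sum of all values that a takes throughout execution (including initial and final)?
5

Values of a at each step:
Initial: a = 5
After step 1: a = 0
After step 2: a = 0
After step 3: a = 0
Sum = 5 + 0 + 0 + 0 = 5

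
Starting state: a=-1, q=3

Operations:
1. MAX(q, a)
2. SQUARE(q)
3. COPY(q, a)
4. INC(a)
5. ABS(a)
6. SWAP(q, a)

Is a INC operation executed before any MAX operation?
No

First INC: step 4
First MAX: step 1
Since 4 > 1, MAX comes first.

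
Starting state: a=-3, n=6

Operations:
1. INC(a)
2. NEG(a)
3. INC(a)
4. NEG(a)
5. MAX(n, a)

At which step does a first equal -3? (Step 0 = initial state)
Step 0

Tracing a:
Initial: a = -3 ← first occurrence
After step 1: a = -2
After step 2: a = 2
After step 3: a = 3
After step 4: a = -3
After step 5: a = -3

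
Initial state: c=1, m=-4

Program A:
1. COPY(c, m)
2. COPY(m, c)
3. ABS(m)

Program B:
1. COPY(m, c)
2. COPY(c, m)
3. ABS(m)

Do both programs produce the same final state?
No

Program A final state: c=-4, m=4
Program B final state: c=1, m=1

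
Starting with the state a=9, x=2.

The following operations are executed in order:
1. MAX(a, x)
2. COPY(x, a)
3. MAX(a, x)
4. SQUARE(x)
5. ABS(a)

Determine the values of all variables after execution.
{a: 9, x: 81}

Step-by-step execution:
Initial: a=9, x=2
After step 1 (MAX(a, x)): a=9, x=2
After step 2 (COPY(x, a)): a=9, x=9
After step 3 (MAX(a, x)): a=9, x=9
After step 4 (SQUARE(x)): a=9, x=81
After step 5 (ABS(a)): a=9, x=81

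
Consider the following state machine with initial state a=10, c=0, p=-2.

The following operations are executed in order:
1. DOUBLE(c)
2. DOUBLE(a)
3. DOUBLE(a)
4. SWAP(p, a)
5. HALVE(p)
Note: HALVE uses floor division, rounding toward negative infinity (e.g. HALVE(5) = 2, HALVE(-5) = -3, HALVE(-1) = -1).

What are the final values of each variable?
{a: -2, c: 0, p: 20}

Step-by-step execution:
Initial: a=10, c=0, p=-2
After step 1 (DOUBLE(c)): a=10, c=0, p=-2
After step 2 (DOUBLE(a)): a=20, c=0, p=-2
After step 3 (DOUBLE(a)): a=40, c=0, p=-2
After step 4 (SWAP(p, a)): a=-2, c=0, p=40
After step 5 (HALVE(p)): a=-2, c=0, p=20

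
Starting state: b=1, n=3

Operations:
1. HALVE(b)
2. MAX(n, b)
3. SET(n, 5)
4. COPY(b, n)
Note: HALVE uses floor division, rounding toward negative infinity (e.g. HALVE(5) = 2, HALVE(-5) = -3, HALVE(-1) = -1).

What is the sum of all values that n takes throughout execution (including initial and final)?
19

Values of n at each step:
Initial: n = 3
After step 1: n = 3
After step 2: n = 3
After step 3: n = 5
After step 4: n = 5
Sum = 3 + 3 + 3 + 5 + 5 = 19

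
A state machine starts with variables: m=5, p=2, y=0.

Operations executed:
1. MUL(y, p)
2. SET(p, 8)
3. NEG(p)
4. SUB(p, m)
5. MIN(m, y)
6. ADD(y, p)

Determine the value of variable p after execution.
p = -13

Tracing execution:
Step 1: MUL(y, p) → p = 2
Step 2: SET(p, 8) → p = 8
Step 3: NEG(p) → p = -8
Step 4: SUB(p, m) → p = -13
Step 5: MIN(m, y) → p = -13
Step 6: ADD(y, p) → p = -13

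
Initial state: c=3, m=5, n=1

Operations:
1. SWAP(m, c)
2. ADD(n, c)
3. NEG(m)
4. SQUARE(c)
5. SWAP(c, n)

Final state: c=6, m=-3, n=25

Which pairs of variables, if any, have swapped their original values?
None

Comparing initial and final values:
c: 3 → 6
n: 1 → 25
m: 5 → -3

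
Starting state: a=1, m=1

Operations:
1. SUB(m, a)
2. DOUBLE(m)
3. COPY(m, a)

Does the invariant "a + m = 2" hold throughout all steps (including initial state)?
No, violated after step 1

The invariant is violated after step 1.

State at each step:
Initial: a=1, m=1
After step 1: a=1, m=0
After step 2: a=1, m=0
After step 3: a=1, m=1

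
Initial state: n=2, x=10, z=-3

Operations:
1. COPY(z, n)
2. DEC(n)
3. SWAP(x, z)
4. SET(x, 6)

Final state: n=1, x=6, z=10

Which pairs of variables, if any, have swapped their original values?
None

Comparing initial and final values:
z: -3 → 10
x: 10 → 6
n: 2 → 1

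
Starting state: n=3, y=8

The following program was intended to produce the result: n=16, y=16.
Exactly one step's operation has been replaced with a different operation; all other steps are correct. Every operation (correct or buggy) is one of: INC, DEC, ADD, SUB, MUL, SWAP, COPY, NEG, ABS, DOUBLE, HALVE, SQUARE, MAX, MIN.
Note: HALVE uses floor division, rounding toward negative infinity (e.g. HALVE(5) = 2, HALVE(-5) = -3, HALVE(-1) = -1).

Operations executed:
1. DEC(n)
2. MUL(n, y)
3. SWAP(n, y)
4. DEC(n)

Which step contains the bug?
Step 4

Trace with buggy code:
Initial: n=3, y=8
After step 1: n=2, y=8
After step 2: n=16, y=8
After step 3: n=8, y=16
After step 4: n=7, y=16
Actual final n=7, y=16 ≠ expected n=16, y=16.
Step 4 is the only position where a single-operation replacement can produce the expected result.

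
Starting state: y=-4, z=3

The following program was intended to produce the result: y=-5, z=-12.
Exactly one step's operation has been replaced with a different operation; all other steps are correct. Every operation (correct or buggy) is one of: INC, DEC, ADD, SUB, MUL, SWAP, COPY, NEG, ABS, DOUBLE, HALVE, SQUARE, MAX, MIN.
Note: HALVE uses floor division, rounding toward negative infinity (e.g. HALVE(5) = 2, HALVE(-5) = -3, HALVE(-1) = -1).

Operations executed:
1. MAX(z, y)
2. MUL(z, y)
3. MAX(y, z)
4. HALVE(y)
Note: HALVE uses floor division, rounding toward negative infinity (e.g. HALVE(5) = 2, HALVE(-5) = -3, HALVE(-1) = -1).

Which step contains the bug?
Step 4

Trace with buggy code:
Initial: y=-4, z=3
After step 1: y=-4, z=3
After step 2: y=-4, z=-12
After step 3: y=-4, z=-12
After step 4: y=-2, z=-12
Actual final y=-2, z=-12 ≠ expected y=-5, z=-12.
Step 4 is the only position where a single-operation replacement can produce the expected result.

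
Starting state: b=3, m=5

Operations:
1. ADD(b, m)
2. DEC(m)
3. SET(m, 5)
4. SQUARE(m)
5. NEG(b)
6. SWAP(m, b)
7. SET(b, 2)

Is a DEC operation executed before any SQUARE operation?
Yes

First DEC: step 2
First SQUARE: step 4
Since 2 < 4, DEC comes first.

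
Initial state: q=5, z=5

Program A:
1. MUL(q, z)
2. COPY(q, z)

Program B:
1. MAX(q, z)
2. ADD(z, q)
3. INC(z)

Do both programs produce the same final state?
No

Program A final state: q=5, z=5
Program B final state: q=5, z=11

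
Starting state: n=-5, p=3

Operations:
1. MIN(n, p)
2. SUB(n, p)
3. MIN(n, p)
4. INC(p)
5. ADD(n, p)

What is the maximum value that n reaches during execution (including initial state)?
-4

Values of n at each step:
Initial: n = -5
After step 1: n = -5
After step 2: n = -8
After step 3: n = -8
After step 4: n = -8
After step 5: n = -4 ← maximum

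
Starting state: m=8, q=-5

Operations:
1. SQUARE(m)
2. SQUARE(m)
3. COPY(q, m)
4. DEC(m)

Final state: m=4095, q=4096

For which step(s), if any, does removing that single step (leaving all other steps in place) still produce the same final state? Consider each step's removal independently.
None - removing any single step changes the final result

Testing removal of each single step:
Without step 1: final = m=63, q=64 (different)
Without step 2: final = m=63, q=64 (different)
Without step 3: final = m=4095, q=-5 (different)
Without step 4: final = m=4096, q=4096 (different)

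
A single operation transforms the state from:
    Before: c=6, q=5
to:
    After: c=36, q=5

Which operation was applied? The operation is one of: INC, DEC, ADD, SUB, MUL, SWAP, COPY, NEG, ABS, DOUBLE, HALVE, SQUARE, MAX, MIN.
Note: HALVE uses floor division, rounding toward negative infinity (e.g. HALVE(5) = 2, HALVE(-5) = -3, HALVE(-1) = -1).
SQUARE(c)

Analyzing the change:
Before: c=6, q=5
After: c=36, q=5
Variable c changed from 6 to 36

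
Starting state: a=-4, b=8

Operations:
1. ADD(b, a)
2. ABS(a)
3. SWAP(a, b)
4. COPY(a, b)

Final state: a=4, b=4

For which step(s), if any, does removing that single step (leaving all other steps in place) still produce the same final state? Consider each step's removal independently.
Step(s) 1, 3, 4

Testing removal of each single step:
Without step 1: final = a=4, b=4 (same)
Without step 2: final = a=-4, b=-4 (different)
Without step 3: final = a=4, b=4 (same)
Without step 4: final = a=4, b=4 (same)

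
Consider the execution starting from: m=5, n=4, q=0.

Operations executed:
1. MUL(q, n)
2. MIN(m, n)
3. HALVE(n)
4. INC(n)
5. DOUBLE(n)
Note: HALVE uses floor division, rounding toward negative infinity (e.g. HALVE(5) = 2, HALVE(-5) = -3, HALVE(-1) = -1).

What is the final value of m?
m = 4

Tracing execution:
Step 1: MUL(q, n) → m = 5
Step 2: MIN(m, n) → m = 4
Step 3: HALVE(n) → m = 4
Step 4: INC(n) → m = 4
Step 5: DOUBLE(n) → m = 4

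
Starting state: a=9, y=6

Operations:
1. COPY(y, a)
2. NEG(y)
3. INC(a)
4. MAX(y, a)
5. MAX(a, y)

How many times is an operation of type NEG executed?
1

Counting NEG operations:
Step 2: NEG(y) ← NEG
Total: 1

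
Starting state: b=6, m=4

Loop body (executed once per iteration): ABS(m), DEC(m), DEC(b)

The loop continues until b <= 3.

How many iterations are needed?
3

Tracing iterations:
Initial: b=6, m=4
After iteration 1: b=5, m=3
After iteration 2: b=4, m=2
After iteration 3: b=3, m=1
b <= 3 now holds, so the loop exits after 3 iterations.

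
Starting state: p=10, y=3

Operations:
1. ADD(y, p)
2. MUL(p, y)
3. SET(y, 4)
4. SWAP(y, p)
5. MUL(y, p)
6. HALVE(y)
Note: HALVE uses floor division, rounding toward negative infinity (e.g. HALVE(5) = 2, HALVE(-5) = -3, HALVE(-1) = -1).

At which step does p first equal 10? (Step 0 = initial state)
Step 0

Tracing p:
Initial: p = 10 ← first occurrence
After step 1: p = 10
After step 2: p = 130
After step 3: p = 130
After step 4: p = 4
After step 5: p = 4
After step 6: p = 4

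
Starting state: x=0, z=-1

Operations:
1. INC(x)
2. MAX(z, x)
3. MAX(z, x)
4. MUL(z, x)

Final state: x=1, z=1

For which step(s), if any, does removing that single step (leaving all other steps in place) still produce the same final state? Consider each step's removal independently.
Step(s) 2, 3, 4

Testing removal of each single step:
Without step 1: final = x=0, z=0 (different)
Without step 2: final = x=1, z=1 (same)
Without step 3: final = x=1, z=1 (same)
Without step 4: final = x=1, z=1 (same)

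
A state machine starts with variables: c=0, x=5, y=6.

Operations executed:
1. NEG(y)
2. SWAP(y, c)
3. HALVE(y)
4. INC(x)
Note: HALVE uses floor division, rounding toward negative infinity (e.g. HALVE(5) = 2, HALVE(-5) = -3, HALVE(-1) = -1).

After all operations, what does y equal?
y = 0

Tracing execution:
Step 1: NEG(y) → y = -6
Step 2: SWAP(y, c) → y = 0
Step 3: HALVE(y) → y = 0
Step 4: INC(x) → y = 0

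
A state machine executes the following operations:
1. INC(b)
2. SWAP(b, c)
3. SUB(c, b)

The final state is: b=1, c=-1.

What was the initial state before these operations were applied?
b=-1, c=1

Working backwards:
Final state: b=1, c=-1
Before step 3 (SUB(c, b)): b=1, c=0
Before step 2 (SWAP(b, c)): b=0, c=1
Before step 1 (INC(b)): b=-1, c=1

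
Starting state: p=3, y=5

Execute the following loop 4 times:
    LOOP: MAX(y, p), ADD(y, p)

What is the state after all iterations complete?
p=3, y=17

Iteration trace:
Start: p=3, y=5
After iteration 1: p=3, y=8
After iteration 2: p=3, y=11
After iteration 3: p=3, y=14
After iteration 4: p=3, y=17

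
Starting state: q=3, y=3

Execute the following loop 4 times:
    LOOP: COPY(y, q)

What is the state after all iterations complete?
q=3, y=3

Iteration trace:
Start: q=3, y=3
After iteration 1: q=3, y=3
After iteration 2: q=3, y=3
After iteration 3: q=3, y=3
After iteration 4: q=3, y=3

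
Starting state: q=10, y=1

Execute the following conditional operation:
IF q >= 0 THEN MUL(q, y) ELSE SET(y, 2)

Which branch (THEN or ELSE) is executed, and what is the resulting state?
Branch: THEN, Final state: q=10, y=1

Evaluating condition: q >= 0
q = 10
Condition is True, so THEN branch executes
After MUL(q, y): q=10, y=1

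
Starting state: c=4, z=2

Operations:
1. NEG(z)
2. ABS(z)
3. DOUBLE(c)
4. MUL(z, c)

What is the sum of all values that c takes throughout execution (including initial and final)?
28

Values of c at each step:
Initial: c = 4
After step 1: c = 4
After step 2: c = 4
After step 3: c = 8
After step 4: c = 8
Sum = 4 + 4 + 4 + 8 + 8 = 28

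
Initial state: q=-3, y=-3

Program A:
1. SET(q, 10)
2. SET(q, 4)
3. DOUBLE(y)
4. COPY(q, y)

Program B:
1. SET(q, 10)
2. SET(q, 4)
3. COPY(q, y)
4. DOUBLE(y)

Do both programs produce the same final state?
No

Program A final state: q=-6, y=-6
Program B final state: q=-3, y=-6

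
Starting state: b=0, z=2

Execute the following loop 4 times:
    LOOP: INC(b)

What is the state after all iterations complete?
b=4, z=2

Iteration trace:
Start: b=0, z=2
After iteration 1: b=1, z=2
After iteration 2: b=2, z=2
After iteration 3: b=3, z=2
After iteration 4: b=4, z=2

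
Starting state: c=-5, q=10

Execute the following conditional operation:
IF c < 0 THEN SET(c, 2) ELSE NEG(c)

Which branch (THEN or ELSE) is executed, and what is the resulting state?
Branch: THEN, Final state: c=2, q=10

Evaluating condition: c < 0
c = -5
Condition is True, so THEN branch executes
After SET(c, 2): c=2, q=10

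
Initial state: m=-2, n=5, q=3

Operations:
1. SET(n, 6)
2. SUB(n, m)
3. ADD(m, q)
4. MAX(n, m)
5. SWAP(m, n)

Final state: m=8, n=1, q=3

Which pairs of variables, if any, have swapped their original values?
None

Comparing initial and final values:
n: 5 → 1
q: 3 → 3
m: -2 → 8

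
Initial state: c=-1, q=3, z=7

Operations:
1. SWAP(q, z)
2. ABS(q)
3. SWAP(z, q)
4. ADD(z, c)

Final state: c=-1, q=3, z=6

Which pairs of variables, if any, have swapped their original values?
None

Comparing initial and final values:
z: 7 → 6
q: 3 → 3
c: -1 → -1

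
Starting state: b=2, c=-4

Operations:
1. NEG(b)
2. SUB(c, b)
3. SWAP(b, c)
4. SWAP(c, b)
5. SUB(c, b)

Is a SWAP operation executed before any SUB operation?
No

First SWAP: step 3
First SUB: step 2
Since 3 > 2, SUB comes first.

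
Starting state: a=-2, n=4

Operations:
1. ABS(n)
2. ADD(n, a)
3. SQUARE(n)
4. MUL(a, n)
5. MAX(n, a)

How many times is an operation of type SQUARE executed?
1

Counting SQUARE operations:
Step 3: SQUARE(n) ← SQUARE
Total: 1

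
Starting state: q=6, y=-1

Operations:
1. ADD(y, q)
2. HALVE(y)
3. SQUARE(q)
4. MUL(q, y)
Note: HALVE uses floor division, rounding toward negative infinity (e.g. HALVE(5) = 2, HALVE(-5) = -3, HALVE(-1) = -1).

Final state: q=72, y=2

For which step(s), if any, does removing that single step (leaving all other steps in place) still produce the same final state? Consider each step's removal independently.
None - removing any single step changes the final result

Testing removal of each single step:
Without step 1: final = q=-36, y=-1 (different)
Without step 2: final = q=180, y=5 (different)
Without step 3: final = q=12, y=2 (different)
Without step 4: final = q=36, y=2 (different)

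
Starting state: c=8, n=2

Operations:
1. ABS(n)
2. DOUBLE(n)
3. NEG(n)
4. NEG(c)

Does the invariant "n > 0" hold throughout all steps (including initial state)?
No, violated after step 3

The invariant is violated after step 3.

State at each step:
Initial: c=8, n=2
After step 1: c=8, n=2
After step 2: c=8, n=4
After step 3: c=8, n=-4
After step 4: c=-8, n=-4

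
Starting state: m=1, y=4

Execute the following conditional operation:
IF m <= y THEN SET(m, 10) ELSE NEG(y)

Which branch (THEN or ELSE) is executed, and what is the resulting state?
Branch: THEN, Final state: m=10, y=4

Evaluating condition: m <= y
m = 1, y = 4
Condition is True, so THEN branch executes
After SET(m, 10): m=10, y=4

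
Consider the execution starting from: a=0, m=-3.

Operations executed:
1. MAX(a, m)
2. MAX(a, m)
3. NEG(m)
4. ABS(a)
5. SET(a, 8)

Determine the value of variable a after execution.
a = 8

Tracing execution:
Step 1: MAX(a, m) → a = 0
Step 2: MAX(a, m) → a = 0
Step 3: NEG(m) → a = 0
Step 4: ABS(a) → a = 0
Step 5: SET(a, 8) → a = 8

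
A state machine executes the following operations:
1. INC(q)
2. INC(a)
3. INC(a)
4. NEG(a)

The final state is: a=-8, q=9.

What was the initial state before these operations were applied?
a=6, q=8

Working backwards:
Final state: a=-8, q=9
Before step 4 (NEG(a)): a=8, q=9
Before step 3 (INC(a)): a=7, q=9
Before step 2 (INC(a)): a=6, q=9
Before step 1 (INC(q)): a=6, q=8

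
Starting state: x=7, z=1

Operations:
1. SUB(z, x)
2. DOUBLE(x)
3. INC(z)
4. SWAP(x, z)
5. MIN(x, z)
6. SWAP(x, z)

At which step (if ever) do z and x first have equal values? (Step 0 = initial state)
Never

z and x never become equal during execution.

Comparing values at each step:
Initial: z=1, x=7
After step 1: z=-6, x=7
After step 2: z=-6, x=14
After step 3: z=-5, x=14
After step 4: z=14, x=-5
After step 5: z=14, x=-5
After step 6: z=-5, x=14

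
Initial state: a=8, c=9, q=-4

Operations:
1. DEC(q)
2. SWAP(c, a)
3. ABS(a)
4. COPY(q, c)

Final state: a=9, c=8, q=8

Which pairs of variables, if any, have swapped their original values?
(a, c)

Comparing initial and final values:
q: -4 → 8
a: 8 → 9
c: 9 → 8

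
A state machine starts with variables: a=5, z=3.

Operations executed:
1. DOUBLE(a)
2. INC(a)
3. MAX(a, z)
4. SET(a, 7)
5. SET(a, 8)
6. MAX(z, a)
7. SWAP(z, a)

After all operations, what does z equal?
z = 8

Tracing execution:
Step 1: DOUBLE(a) → z = 3
Step 2: INC(a) → z = 3
Step 3: MAX(a, z) → z = 3
Step 4: SET(a, 7) → z = 3
Step 5: SET(a, 8) → z = 3
Step 6: MAX(z, a) → z = 8
Step 7: SWAP(z, a) → z = 8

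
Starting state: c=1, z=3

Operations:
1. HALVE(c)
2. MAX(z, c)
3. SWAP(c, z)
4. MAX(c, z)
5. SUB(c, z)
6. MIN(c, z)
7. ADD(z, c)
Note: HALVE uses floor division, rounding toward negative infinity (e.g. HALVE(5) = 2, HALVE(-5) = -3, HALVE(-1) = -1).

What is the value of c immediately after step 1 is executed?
c = 0

Tracing c through execution:
Initial: c = 1
After step 1 (HALVE(c)): c = 0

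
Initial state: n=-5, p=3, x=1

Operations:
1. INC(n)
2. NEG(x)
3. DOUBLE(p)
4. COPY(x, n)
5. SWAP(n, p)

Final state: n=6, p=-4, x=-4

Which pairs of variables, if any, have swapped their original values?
None

Comparing initial and final values:
n: -5 → 6
x: 1 → -4
p: 3 → -4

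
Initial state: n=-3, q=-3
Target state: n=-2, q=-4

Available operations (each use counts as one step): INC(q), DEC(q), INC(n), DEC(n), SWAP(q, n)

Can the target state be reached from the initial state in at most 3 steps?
Yes

Path (2 steps): DEC(q) → INC(n)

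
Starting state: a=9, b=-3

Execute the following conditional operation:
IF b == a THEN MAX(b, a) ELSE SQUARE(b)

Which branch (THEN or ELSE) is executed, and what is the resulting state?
Branch: ELSE, Final state: a=9, b=9

Evaluating condition: b == a
b = -3, a = 9
Condition is False, so ELSE branch executes
After SQUARE(b): a=9, b=9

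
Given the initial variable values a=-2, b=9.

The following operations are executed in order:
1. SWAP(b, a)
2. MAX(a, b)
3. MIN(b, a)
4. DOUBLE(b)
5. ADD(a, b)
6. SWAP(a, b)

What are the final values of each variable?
{a: -4, b: 5}

Step-by-step execution:
Initial: a=-2, b=9
After step 1 (SWAP(b, a)): a=9, b=-2
After step 2 (MAX(a, b)): a=9, b=-2
After step 3 (MIN(b, a)): a=9, b=-2
After step 4 (DOUBLE(b)): a=9, b=-4
After step 5 (ADD(a, b)): a=5, b=-4
After step 6 (SWAP(a, b)): a=-4, b=5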